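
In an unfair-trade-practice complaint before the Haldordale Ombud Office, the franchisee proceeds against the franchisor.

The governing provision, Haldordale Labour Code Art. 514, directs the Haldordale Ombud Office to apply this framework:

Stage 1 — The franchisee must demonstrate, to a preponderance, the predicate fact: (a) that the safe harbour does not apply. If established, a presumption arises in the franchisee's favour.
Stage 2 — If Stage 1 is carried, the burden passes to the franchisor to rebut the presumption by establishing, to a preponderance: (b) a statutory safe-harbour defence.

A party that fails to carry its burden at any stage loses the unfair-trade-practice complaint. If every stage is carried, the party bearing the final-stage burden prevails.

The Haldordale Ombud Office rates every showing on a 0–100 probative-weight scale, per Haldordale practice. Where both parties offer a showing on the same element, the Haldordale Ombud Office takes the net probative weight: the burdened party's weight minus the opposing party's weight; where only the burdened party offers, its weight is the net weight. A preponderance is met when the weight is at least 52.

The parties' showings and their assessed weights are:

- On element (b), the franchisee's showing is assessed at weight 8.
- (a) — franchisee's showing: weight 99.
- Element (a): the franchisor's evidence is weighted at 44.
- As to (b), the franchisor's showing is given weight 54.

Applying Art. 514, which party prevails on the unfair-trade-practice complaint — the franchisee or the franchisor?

franchisee

Stage 1 (franchisee, a preponderance, weight is at least 52): (a) net 99−44=55 ≥ 52 — meets.
  Stage 1 is satisfied; the onus moves to the franchisor.
Stage 2 (franchisor, a preponderance, weight is at least 52): (b) net 54−8=46 < 52 — fails.
  Stage 2 not carried; the franchisor fails its burden.
So the franchisee prevails.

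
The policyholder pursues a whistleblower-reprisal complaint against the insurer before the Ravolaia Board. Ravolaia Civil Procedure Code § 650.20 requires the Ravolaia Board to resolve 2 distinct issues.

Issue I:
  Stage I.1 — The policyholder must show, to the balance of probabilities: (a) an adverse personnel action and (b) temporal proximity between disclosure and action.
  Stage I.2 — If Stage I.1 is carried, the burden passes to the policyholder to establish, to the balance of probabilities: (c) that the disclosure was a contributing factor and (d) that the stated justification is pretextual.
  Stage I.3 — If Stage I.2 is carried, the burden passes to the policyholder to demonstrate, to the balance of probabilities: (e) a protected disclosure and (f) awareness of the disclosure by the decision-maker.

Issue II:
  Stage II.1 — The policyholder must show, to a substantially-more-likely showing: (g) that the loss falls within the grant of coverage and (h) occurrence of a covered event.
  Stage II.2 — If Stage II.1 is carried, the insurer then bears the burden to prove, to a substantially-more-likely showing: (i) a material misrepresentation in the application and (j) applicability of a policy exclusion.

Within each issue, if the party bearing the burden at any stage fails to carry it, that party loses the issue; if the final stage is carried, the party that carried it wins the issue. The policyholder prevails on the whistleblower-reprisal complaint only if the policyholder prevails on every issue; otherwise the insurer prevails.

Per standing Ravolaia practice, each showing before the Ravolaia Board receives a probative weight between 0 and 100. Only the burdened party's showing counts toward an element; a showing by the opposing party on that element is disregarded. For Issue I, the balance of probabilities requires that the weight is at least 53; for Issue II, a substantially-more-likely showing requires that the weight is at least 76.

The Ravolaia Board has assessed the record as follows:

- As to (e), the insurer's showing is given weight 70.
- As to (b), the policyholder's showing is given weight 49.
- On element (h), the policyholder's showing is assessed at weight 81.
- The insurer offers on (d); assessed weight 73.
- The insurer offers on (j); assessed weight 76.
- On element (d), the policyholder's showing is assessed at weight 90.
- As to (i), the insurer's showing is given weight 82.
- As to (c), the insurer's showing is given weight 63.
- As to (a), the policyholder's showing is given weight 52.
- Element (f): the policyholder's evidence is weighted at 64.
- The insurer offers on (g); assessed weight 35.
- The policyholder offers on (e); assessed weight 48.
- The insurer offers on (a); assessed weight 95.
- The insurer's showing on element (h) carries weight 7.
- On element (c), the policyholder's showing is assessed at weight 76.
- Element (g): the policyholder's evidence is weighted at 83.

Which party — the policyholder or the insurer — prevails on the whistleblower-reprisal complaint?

insurer

— Issue I —
Stage I.1 (policyholder, the balance of probabilities, weight is at least 53): (a) 52 (insurer's 95 disregarded) < 53 — fails; (b) 49 < 53 — fails.
  The policyholder does not carry Stage I.1.
The insurer prevails on this issue.
— Issue II —
Stage II.1 — burden on policyholder; standard: a substantially-more-likely showing (weight is at least 76).
    (g): 83 (insurer's 35 disregarded) ≥ 76 [met]
    (h): 81 (insurer's 7 disregarded) ≥ 76 [met]
  All elements met. The burden passes to the insurer.
Stage II.2 — burden on insurer; standard: a substantially-more-likely showing (weight is at least 76).
    (i): 82 ≥ 76 [met]
    (j): 76 ≥ 76 [met]
  The insurer carries the last stage.
Every stage carried; the insurer prevails on this issue.
Per-issue: Issue I → insurer; Issue II → insurer. The policyholder must prevail on every issue; overall, the insurer prevails.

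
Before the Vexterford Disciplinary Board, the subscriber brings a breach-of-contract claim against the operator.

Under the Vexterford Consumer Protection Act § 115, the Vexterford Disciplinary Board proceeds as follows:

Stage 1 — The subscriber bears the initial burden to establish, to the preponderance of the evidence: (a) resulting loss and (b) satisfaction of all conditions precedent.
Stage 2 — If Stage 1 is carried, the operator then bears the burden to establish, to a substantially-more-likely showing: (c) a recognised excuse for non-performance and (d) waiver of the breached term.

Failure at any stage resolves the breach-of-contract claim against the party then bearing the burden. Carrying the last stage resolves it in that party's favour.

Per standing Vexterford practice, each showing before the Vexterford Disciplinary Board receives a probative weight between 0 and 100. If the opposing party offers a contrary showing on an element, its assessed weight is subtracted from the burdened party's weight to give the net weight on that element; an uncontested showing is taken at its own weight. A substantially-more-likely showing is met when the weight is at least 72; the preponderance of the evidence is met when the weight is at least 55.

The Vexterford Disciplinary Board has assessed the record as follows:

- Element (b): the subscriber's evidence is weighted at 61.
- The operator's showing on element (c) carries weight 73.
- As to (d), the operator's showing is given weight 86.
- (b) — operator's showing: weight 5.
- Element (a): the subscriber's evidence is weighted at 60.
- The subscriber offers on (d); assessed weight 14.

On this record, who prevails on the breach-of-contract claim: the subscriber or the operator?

operator

Stage 1 (subscriber, the preponderance of the evidence, weight is at least 55): (a) 60 ≥ 55 — meets; (b) net 61−5=56 ≥ 55 — meets.
  Stage 1 carried; the burden shifts to the operator.
Stage 2 (operator, a substantially-more-likely showing, weight is at least 72): (c) 73 ≥ 72 — meets; (d) net 86−14=72 ≥ 72 — meets.
  The operator carries the last stage.
Every stage carried; the operator prevails.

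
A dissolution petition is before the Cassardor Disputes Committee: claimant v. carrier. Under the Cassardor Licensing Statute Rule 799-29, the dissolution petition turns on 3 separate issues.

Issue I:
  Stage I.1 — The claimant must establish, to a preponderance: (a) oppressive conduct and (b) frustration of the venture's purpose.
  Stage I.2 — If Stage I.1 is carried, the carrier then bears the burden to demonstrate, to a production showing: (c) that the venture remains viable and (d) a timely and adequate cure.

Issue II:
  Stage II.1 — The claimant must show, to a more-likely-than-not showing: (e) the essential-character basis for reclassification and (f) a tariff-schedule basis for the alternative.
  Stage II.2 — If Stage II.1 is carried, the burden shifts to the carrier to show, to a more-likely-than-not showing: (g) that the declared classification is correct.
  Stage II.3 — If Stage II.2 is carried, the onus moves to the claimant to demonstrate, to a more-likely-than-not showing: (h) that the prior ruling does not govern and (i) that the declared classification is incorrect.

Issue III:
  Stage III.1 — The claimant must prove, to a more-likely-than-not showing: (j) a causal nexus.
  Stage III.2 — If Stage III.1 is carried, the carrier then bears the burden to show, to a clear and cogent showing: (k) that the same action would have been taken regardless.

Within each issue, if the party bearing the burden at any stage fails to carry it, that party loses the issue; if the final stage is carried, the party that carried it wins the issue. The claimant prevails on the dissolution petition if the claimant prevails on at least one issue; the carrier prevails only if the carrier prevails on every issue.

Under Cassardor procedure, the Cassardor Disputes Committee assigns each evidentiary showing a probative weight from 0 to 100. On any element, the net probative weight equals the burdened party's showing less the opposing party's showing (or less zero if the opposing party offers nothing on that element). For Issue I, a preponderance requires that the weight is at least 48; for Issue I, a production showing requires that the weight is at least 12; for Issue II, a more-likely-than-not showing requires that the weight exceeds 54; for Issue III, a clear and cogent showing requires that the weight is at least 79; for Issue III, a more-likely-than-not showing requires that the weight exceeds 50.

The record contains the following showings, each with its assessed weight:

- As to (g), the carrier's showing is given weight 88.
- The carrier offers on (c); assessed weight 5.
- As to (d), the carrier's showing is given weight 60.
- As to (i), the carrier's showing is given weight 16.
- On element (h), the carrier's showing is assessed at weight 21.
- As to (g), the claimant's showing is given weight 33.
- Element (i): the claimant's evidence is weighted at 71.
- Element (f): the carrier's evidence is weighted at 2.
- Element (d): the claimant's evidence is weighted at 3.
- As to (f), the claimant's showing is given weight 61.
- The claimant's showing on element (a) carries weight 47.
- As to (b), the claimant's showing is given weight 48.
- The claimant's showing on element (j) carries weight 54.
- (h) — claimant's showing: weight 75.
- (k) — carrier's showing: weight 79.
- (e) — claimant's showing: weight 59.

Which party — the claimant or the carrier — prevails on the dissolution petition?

— Issue I —
Stage I.1 (claimant, a preponderance, weight is at least 48): (a) 47 < 48 — fails; (b) 48 ≥ 48 — meets.
  The claimant does not carry Stage I.1.
The analysis ends at Stage I.1; the carrier prevails on this issue.
— Issue II —
Stage II.1 — burden on claimant; standard: a more-likely-than-not showing (weight exceeds 54).
    (e): 59 > 54 [met]
    (f): 61 − 2 = 59 > 54 [met]
  All elements met. The burden passes to the carrier.
Stage II.2 — burden on carrier; standard: a more-likely-than-not showing (weight exceeds 54).
    (g): 88 − 33 = 55 > 54 [met]
  Stage II.2 is satisfied; the onus moves to the claimant.
Stage II.3 — burden on claimant; standard: a more-likely-than-not showing (weight exceeds 54).
    (h): 75 − 21 = 54 ≤ 54 [not met]
    (i): 71 − 16 = 55 > 54 [met]
  The claimant does not carry Stage II.3.
So the carrier prevails on this issue.
— Issue III —
Stage III.1 — burden on claimant; standard: a more-likely-than-not showing (weight exceeds 50).
    (j): 54 > 50 [met]
  Stage III.1 is satisfied; the onus moves to the carrier.
Stage III.2 — burden on carrier; standard: a clear and cogent showing (weight is at least 79).
    (k): 79 ≥ 79 [met]
  The carrier carries the last stage.
Every stage carried; the carrier prevails on this issue.
Per-issue: Issue I → carrier; Issue II → carrier; Issue III → carrier. The claimant must prevail on at least one issue; overall, the carrier prevails.

carrier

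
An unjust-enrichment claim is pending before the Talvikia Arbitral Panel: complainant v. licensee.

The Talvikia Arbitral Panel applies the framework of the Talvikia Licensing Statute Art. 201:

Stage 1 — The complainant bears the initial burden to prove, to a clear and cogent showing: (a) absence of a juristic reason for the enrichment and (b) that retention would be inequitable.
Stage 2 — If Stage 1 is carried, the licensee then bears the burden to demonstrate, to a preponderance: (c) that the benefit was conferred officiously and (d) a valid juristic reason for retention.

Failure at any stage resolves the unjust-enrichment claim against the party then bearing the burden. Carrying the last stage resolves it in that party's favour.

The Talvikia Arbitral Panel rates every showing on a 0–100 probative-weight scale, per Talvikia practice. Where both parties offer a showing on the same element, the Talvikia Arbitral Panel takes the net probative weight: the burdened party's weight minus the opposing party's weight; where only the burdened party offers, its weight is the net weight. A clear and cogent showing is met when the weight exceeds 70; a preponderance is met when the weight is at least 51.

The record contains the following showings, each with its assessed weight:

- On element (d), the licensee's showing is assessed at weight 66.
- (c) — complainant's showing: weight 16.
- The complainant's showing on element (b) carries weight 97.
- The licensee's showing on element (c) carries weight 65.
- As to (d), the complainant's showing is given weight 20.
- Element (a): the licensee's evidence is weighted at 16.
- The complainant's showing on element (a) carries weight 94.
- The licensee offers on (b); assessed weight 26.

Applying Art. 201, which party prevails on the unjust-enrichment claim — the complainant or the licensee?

complainant

At Stage 1 the complainant must meet a clear and cogent showing (weight exceeds 70): on (a) the weight is 94 less the opposing 16 gives net 78, which does exceed 70, so (a) meets the standard; on (b) the weight is 97 less the opposing 26 gives net 71, which does exceed 70, so (b) meets the standard.
  The complainant carries Stage 1; the licensee now bears the burden.
At Stage 2 the licensee must meet a preponderance (weight is at least 51): on (c) the weight is 65 less the opposing 16 gives net 49, which does not reach 51, so (c) does not meet the standard; on (d) the weight is 66 less the opposing 20 gives net 46, which does not reach 51, so (d) does not meet the standard.
  Not every element is met, so the licensee fails to carry Stage 2.
So the complainant prevails.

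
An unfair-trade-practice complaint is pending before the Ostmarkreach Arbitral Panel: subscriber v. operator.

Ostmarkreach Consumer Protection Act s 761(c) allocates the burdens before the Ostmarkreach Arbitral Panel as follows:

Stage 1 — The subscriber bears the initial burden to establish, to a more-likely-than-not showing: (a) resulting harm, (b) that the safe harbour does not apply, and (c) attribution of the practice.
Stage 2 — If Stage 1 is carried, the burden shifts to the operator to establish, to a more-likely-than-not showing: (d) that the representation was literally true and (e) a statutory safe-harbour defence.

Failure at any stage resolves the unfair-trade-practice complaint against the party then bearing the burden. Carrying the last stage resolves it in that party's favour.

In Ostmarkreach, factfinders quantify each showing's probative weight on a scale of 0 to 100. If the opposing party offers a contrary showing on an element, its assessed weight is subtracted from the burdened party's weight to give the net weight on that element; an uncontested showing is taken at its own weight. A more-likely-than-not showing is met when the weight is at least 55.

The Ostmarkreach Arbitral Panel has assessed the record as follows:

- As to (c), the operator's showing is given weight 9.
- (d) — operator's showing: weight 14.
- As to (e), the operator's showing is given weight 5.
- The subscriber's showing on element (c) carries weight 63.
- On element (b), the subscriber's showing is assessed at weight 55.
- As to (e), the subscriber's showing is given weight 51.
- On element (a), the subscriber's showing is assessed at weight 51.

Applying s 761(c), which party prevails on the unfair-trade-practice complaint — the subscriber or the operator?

operator

Stage 1 (subscriber, a more-likely-than-not showing, weight is at least 55): (a) 51 < 55 — fails; (b) 55 ≥ 55 — meets; (c) net 63−9=54 < 55 — fails.
  Stage 1 not carried; the subscriber fails its burden.
The operator prevails.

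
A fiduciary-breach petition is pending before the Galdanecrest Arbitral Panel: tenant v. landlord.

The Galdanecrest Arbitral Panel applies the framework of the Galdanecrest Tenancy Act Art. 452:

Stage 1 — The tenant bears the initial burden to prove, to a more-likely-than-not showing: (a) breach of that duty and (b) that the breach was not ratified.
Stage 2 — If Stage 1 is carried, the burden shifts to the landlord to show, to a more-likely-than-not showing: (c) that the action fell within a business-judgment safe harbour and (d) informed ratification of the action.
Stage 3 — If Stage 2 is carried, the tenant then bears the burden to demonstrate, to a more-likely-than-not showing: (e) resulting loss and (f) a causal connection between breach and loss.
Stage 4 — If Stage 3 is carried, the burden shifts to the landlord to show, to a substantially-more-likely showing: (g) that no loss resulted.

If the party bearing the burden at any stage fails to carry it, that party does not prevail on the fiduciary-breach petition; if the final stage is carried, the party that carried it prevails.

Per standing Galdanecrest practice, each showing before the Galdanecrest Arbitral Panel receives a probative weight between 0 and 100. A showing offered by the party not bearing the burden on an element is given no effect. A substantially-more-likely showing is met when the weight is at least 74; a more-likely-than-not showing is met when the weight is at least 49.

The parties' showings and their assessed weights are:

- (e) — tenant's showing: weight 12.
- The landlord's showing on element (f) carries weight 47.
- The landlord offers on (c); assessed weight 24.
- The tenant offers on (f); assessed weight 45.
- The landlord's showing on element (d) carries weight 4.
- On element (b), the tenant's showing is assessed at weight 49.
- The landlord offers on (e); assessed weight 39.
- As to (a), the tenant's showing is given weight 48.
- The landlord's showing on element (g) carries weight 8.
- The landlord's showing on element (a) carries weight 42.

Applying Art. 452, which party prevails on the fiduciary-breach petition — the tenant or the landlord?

landlord

Stage 1 (tenant, a more-likely-than-not showing, weight is at least 49): (a) 48 (landlord's 42 disregarded) < 49 — fails; (b) 49 ≥ 49 — meets.
  Not every element is met, so the tenant fails to carry Stage 1.
The landlord prevails.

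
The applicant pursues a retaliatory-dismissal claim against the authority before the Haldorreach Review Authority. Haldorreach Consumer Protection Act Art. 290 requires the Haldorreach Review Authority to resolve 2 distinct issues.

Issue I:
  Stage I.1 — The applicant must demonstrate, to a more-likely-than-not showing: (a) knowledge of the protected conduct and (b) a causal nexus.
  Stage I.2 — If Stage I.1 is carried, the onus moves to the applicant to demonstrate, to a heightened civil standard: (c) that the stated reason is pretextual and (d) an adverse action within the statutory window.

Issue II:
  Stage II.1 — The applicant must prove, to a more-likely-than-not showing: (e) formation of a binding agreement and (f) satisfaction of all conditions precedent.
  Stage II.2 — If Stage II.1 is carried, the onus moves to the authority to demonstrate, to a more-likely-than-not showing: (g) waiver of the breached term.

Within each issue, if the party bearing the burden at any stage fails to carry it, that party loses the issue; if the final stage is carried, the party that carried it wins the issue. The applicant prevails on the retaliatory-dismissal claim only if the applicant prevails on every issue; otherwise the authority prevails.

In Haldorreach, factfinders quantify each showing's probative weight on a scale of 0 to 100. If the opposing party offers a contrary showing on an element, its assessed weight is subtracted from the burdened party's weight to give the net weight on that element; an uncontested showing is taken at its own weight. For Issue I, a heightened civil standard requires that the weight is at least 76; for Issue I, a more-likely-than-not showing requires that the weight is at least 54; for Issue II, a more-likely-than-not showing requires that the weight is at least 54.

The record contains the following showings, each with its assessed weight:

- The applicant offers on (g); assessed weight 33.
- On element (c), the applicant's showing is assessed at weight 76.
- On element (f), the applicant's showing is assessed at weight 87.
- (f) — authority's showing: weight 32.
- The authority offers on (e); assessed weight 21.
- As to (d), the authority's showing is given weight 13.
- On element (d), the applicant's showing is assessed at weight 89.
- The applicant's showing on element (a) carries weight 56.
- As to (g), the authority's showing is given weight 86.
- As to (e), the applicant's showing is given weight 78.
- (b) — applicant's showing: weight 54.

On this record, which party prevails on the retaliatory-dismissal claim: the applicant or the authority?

— Issue I —
Stage I.1 (applicant, a more-likely-than-not showing, weight is at least 54): (a) 56 ≥ 54 — meets; (b) 54 ≥ 54 — meets.
  Stage I.1 carried; the burden remains with the applicant.
Stage I.2 (applicant, a heightened civil standard, weight is at least 76): (c) 76 ≥ 76 — meets; (d) net 89−13=76 ≥ 76 — meets.
  The applicant carries the last stage.
Every stage carried; the applicant prevails on this issue.
— Issue II —
Stage II.1 — burden on applicant; standard: a more-likely-than-not showing (weight is at least 54).
    (e): 78 − 21 = 57 ≥ 54 [met]
    (f): 87 − 32 = 55 ≥ 54 [met]
  Stage II.1 is satisfied; the onus moves to the authority.
Stage II.2 — burden on authority; standard: a more-likely-than-not showing (weight is at least 54).
    (g): 86 − 33 = 53 < 54 [not met]
  The authority does not carry Stage II.2.
The analysis ends at Stage II.2; the applicant prevails on this issue.
Per-issue: Issue I → applicant; Issue II → applicant. The applicant must prevail on every issue; overall, the applicant prevails.

applicant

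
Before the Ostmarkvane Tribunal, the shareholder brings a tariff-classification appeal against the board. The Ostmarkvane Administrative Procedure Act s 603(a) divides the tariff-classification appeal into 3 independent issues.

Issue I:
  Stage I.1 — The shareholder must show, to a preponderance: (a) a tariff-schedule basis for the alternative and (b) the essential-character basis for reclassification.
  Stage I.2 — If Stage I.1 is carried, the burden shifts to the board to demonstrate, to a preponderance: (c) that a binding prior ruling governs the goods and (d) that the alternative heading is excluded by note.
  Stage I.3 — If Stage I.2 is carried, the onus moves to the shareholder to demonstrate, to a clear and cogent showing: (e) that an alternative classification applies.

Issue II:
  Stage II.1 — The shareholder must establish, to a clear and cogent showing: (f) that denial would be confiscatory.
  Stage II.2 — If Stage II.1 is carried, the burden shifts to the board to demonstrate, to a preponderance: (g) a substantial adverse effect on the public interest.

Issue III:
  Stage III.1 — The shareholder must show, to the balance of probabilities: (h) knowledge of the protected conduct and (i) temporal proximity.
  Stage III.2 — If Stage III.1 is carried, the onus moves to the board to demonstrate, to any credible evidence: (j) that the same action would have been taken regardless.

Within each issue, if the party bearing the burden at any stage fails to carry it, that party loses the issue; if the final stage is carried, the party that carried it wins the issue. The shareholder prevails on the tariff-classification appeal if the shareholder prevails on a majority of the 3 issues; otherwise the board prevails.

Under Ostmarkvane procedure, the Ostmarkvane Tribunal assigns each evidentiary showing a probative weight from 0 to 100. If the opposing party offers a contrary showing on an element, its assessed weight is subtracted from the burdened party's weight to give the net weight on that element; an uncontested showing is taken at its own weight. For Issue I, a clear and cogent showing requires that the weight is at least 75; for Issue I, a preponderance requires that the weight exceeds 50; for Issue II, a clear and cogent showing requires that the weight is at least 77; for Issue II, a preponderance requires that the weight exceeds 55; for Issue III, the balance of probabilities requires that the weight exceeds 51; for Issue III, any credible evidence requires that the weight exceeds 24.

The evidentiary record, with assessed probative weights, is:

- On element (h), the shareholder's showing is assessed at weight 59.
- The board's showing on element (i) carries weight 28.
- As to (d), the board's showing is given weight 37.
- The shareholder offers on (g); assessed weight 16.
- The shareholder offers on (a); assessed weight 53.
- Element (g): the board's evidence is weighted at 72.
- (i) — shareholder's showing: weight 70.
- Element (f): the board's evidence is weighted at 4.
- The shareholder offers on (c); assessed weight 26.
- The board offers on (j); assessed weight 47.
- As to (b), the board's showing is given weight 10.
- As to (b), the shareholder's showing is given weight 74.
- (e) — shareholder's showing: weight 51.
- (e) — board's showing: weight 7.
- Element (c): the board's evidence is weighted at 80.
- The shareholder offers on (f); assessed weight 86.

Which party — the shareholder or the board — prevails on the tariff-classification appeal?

board

— Issue I —
Stage I.1 (shareholder, a preponderance, weight exceeds 50): (a) 53 > 50 — meets; (b) net 74−10=64 > 50 — meets.
  All elements met. The burden passes to the board.
Stage I.2 (board, a preponderance, weight exceeds 50): (c) net 80−26=54 > 50 — meets; (d) 37 ≤ 50 — fails.
  Stage I.2 not carried; the board fails its burden.
So the shareholder prevails on this issue.
— Issue II —
Stage II.1 — burden on shareholder; standard: a clear and cogent showing (weight is at least 77).
    (f): 86 − 4 = 82 ≥ 77 [met]
  Stage II.1 carried; the burden shifts to the board.
Stage II.2 — burden on board; standard: a preponderance (weight exceeds 55).
    (g): 72 − 16 = 56 > 55 [met]
  The board carries the last stage.
All stages carried — the board prevails on this issue.
— Issue III —
At Stage III.1 the shareholder must meet the balance of probabilities (weight exceeds 51): on (h) the weight is 59, which does exceed 51, so (h) meets the standard; on (i) the weight is 70 less the opposing 28 gives net 42, which does not exceed 51, so (i) does not meet the standard.
  Not every element is met, so the shareholder fails to carry Stage III.1.
So the board prevails on this issue.
Per-issue: Issue I → shareholder; Issue II → board; Issue III → board. The shareholder must prevail on a majority of issues; overall, the board prevails.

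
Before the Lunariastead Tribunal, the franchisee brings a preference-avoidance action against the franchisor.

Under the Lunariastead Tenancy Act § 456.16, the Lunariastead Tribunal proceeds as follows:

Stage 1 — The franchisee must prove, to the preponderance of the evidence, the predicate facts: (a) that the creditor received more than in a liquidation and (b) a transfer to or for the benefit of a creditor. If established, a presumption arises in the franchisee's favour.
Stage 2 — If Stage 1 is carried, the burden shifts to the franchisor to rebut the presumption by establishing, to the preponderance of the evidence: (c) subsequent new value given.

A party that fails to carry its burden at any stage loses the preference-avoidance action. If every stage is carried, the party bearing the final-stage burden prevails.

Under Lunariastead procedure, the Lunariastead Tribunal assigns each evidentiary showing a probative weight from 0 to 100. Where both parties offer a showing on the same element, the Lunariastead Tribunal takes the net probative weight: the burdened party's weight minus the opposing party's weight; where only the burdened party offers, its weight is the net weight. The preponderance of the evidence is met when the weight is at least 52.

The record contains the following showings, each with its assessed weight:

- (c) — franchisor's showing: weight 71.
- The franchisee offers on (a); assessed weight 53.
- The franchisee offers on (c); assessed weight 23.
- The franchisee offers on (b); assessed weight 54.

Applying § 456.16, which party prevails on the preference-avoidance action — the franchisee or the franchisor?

Stage 1 — burden on franchisee; standard: the preponderance of the evidence (weight is at least 52).
    (a): 53 ≥ 52 [met]
    (b): 54 ≥ 52 [met]
  The franchisee carries Stage 1; the franchisor now bears the burden.
Stage 2 — burden on franchisor; standard: the preponderance of the evidence (weight is at least 52).
    (c): 71 − 23 = 48 < 52 [not met]
  Not every element is met, so the franchisor fails to carry Stage 2.
The franchisee prevails.

franchisee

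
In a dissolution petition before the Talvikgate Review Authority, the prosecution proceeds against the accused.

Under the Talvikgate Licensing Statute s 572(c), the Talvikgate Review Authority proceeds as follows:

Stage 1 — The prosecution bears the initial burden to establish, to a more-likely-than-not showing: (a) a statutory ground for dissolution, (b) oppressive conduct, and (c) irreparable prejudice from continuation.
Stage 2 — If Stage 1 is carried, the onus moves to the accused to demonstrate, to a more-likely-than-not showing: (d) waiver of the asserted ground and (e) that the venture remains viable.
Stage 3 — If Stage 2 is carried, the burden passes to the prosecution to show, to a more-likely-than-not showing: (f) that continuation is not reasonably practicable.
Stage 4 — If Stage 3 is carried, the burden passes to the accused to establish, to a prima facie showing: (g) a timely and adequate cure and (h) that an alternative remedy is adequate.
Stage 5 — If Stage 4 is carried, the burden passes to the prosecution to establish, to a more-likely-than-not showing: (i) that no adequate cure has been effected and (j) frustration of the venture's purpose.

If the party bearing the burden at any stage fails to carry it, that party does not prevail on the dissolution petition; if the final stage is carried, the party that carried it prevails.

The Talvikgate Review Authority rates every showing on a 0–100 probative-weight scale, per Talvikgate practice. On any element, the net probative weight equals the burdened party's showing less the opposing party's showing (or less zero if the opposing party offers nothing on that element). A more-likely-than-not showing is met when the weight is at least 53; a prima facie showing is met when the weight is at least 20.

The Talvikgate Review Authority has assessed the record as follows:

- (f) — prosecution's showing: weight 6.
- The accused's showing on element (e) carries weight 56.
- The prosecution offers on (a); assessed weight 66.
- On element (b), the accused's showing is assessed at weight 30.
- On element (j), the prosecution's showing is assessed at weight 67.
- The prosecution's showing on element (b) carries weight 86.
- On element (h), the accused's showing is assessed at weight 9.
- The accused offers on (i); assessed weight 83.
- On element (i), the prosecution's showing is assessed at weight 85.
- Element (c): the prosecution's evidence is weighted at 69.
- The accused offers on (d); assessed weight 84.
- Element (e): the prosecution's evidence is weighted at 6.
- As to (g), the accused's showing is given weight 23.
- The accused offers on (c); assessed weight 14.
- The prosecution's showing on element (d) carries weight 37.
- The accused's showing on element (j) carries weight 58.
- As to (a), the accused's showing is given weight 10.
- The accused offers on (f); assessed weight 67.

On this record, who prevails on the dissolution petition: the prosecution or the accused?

At Stage 1 the prosecution must meet a more-likely-than-not showing (weight is at least 53): on (a) the weight is 66 less the opposing 10 gives net 56, ≥ 53, so (a) meets the standard; on (b) the weight is 86 less the opposing 30 gives net 56, which does reach 53, so (b) meets the standard; on (c) the weight is 69 less the opposing 14 gives net 55, ≥ 53, so (c) meets the standard.
  All elements met. The burden passes to the accused.
At Stage 2 the accused must meet a more-likely-than-not showing (weight is at least 53): on (d) the weight is 84 less the opposing 37 gives net 47, which does not reach 53, so (d) does not meet the standard; on (e) the weight is 56 less the opposing 6 gives net 50, < 53, so (e) does not meet the standard.
  Stage 2 not carried; the accused fails its burden.
The prosecution prevails.

prosecution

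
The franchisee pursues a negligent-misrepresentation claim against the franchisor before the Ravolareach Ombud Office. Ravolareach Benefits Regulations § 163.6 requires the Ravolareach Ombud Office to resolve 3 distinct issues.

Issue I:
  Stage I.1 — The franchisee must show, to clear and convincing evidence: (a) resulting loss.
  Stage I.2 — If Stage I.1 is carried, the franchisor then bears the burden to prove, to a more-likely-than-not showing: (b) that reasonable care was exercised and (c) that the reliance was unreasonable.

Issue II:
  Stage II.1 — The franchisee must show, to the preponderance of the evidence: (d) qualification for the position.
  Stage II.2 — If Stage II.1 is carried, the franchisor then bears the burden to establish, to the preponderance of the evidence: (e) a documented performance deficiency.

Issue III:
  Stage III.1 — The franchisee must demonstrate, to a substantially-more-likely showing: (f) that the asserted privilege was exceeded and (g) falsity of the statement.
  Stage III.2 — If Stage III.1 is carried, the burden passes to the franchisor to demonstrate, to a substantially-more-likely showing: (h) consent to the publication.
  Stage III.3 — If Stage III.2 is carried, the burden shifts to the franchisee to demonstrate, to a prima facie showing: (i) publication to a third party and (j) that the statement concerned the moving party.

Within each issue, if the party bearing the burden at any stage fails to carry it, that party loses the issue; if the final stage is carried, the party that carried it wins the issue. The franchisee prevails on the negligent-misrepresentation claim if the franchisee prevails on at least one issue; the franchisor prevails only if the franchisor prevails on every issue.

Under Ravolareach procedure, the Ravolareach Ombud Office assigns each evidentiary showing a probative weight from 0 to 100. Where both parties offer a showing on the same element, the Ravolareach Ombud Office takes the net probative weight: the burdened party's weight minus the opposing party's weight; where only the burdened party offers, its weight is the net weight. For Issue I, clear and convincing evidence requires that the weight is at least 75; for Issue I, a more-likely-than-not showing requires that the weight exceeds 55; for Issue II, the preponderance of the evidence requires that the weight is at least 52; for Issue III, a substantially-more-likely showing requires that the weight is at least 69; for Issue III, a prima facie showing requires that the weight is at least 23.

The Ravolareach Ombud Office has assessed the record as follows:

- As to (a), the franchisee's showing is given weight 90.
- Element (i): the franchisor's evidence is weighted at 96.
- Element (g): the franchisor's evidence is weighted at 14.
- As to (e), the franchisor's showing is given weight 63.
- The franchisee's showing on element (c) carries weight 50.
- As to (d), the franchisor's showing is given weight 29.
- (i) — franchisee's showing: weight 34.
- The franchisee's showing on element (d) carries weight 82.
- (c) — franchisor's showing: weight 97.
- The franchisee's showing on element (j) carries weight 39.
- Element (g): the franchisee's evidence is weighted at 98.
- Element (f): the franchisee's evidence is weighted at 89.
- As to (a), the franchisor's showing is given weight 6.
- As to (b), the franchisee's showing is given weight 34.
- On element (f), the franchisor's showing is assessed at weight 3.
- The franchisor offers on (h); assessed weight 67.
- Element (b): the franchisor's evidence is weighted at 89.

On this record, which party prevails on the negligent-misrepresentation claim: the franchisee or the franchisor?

franchisee

— Issue I —
Stage I.1 (franchisee, clear and convincing evidence, weight is at least 75): (a) net 90−6=84 ≥ 75 — meets.
  All elements met. The burden passes to the franchisor.
Stage I.2 (franchisor, a more-likely-than-not showing, weight exceeds 55): (b) net 89−34=55 ≤ 55 — fails; (c) net 97−50=47 ≤ 55 — fails.
  Not every element is met, so the franchisor fails to carry Stage I.2.
The franchisee prevails on this issue.
— Issue II —
Stage II.1 (franchisee, the preponderance of the evidence, weight is at least 52): (d) net 82−29=53 ≥ 52 — meets.
  The franchisee carries Stage II.1; the franchisor now bears the burden.
Stage II.2 (franchisor, the preponderance of the evidence, weight is at least 52): (e) 63 ≥ 52 — meets.
  Stage II.2 carried; the final stage is satisfied.
With every stage satisfied, the franchisor prevails on this issue.
— Issue III —
At Stage III.1 the franchisee must meet a substantially-more-likely showing (weight is at least 69): on (f) the weight is 89 less the opposing 3 gives net 86, ≥ 69, so (f) meets the standard; on (g) the weight is 98 less the opposing 14 gives net 84, ≥ 69, so (g) meets the standard.
  Stage III.1 carried; the burden shifts to the franchisor.
At Stage III.2 the franchisor must meet a substantially-more-likely showing (weight is at least 69): on (h) the weight is 67, < 69, so (h) does not meet the standard.
  Stage III.2 not carried; the franchisor fails its burden.
The analysis ends at Stage III.2; the franchisee prevails on this issue.
Per-issue: Issue I → franchisee; Issue II → franchisor; Issue III → franchisee. The franchisee must prevail on at least one issue; overall, the franchisee prevails.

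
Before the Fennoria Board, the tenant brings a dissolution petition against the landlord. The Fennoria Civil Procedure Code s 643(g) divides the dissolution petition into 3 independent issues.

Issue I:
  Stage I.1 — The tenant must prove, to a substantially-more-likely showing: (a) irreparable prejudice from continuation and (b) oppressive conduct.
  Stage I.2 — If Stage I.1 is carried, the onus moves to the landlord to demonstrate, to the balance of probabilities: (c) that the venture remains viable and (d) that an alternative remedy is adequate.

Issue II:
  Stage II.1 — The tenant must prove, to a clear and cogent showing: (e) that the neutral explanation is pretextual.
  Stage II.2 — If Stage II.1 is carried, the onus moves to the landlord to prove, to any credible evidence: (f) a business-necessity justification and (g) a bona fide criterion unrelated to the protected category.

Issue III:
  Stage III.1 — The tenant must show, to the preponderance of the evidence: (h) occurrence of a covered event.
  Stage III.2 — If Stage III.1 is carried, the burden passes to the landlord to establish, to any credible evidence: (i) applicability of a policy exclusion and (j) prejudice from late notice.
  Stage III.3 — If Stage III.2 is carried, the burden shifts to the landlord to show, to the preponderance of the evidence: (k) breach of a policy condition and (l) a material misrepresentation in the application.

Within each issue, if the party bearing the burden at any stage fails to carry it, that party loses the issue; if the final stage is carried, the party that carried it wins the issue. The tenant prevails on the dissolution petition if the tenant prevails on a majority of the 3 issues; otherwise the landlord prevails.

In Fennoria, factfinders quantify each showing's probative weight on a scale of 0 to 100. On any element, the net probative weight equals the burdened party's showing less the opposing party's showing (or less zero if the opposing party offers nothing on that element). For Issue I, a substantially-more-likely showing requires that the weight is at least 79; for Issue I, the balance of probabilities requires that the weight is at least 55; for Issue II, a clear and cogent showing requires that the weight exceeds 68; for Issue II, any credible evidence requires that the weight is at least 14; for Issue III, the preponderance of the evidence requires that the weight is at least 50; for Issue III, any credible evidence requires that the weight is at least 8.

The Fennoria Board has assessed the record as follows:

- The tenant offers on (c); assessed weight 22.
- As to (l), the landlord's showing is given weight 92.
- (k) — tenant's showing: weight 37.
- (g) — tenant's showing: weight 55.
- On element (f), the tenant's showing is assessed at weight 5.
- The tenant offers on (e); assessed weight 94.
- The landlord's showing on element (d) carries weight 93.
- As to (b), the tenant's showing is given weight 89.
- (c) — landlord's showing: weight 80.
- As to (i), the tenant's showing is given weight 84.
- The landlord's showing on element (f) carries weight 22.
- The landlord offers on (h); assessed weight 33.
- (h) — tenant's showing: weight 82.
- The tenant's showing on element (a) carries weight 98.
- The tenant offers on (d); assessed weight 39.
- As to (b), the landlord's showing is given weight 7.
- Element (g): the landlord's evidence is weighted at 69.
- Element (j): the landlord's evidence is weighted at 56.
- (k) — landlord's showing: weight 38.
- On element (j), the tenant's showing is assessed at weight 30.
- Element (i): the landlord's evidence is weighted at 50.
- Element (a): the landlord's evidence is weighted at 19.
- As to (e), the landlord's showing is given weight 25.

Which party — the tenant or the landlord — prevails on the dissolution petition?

landlord

— Issue I —
Stage I.1 — burden on tenant; standard: a substantially-more-likely showing (weight is at least 79).
    (a): 98 − 19 = 79 ≥ 79 [met]
    (b): 89 − 7 = 82 ≥ 79 [met]
  Stage I.1 is satisfied; the onus moves to the landlord.
Stage I.2 — burden on landlord; standard: the balance of probabilities (weight is at least 55).
    (c): 80 − 22 = 58 ≥ 55 [met]
    (d): 93 − 39 = 54 < 55 [not met]
  Not every element is met, so the landlord fails to carry Stage I.2.
So the tenant prevails on this issue.
— Issue II —
At Stage II.1 the tenant must meet a clear and cogent showing (weight exceeds 68): on (e) the weight is 94 less the opposing 25 gives net 69, > 68, so (e) meets the standard.
  Stage II.1 is satisfied; the onus moves to the landlord.
At Stage II.2 the landlord must meet any credible evidence (weight is at least 14): on (f) the weight is 22 less the opposing 5 gives net 17, which does reach 14, so (f) meets the standard; on (g) the weight is 69 less the opposing 55 gives net 14, which does reach 14, so (g) meets the standard.
  The landlord carries the last stage.
All stages carried — the landlord prevails on this issue.
— Issue III —
Stage III.1 (tenant, the preponderance of the evidence, weight is at least 50): (h) net 82−33=49 < 50 — fails.
  The tenant does not carry Stage III.1.
So the landlord prevails on this issue.
Per-issue: Issue I → tenant; Issue II → landlord; Issue III → landlord. The tenant must prevail on a majority of issues; overall, the landlord prevails.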